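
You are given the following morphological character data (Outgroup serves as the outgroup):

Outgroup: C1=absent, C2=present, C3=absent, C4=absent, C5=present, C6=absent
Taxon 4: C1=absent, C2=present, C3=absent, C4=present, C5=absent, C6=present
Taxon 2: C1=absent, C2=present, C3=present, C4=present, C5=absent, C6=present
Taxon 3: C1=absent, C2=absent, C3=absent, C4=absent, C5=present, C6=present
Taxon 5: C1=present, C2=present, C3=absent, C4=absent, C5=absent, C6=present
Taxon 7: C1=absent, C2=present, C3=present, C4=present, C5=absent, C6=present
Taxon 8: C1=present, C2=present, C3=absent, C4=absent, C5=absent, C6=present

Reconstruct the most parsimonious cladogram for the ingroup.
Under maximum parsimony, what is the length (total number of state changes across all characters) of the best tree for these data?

6

Character polarity is set by the outgroup: the derived state is whichever differs from the outgroup's state, so for C2, C5 the derived state is 'absent', and for the remaining characters it is 'present'.
C1 (derived state 'present') is shared by Taxon 5 and Taxon 8 — a synapomorphy uniting that clade.
C2 (derived state 'absent') is unique to Taxon 3 (autapomorphy; uninformative for grouping).
Only Taxon 2 and Taxon 7 show the derived state 'present' for C3, supporting them as a clade.
C4 (derived state 'present') is shared by Taxon 2, Taxon 4, and Taxon 7 — a synapomorphy uniting that clade.
Only Taxon 2, Taxon 4, Taxon 5, Taxon 7, and Taxon 8 show the derived state 'absent' for C5, supporting them as a clade.
All ingroup taxa share the derived state 'present' for C6; it defines the ingroup but does not resolve relationships within it.
Most parsimonious ingroup topology: (((Taxon 4,(Taxon 2,Taxon 7)),(Taxon 5,Taxon 8)),Taxon 3).
Changes per character on this tree: C1: 1; C2: 1; C3: 1; C4: 1; C5: 1; C6: 1.
Total = 6.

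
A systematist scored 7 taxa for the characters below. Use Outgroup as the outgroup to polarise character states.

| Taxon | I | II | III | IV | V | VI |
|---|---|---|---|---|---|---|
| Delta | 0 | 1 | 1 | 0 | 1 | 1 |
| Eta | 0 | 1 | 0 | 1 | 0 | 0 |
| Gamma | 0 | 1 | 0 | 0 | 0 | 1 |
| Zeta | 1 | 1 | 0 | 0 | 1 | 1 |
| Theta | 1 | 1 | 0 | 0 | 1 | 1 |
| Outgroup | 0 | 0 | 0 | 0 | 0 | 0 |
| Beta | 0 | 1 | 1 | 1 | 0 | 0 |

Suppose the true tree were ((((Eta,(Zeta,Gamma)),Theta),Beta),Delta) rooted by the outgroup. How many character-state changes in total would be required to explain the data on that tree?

13

Map each character onto ((((Eta,(Zeta,Gamma)),Theta),Beta),Delta) (rooted by Outgroup) and count the minimum state changes it requires (Fitch parsimony):
I: 2; II: 1; III: 2; IV: 2; V: 3; VI: 3.
Total tree length = 13.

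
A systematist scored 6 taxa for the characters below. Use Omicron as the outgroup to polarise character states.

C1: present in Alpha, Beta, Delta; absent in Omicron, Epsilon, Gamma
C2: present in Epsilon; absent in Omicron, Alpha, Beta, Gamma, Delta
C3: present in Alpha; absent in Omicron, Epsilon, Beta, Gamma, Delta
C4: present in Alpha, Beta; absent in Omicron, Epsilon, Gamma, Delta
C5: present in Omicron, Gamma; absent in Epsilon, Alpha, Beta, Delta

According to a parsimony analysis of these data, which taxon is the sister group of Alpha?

Character polarity is set by the outgroup: the derived state is whichever differs from the outgroup's state, so for C5 the derived state is 'absent', and for the remaining characters it is 'present'.
C1 (derived state 'present') is shared by Alpha, Beta, and Delta — a synapomorphy uniting that clade.
C2: derived state 'present' in Epsilon only — an autapomorphy, so it tells us nothing about relationships among taxa.
C3 (derived state 'present') is unique to Alpha (autapomorphy; uninformative for grouping).
C4: derived state 'present' in Alpha and Beta only — synapomorphy for {Alpha, Beta}.
C5 (derived state 'absent') is shared by Alpha, Beta, Delta, and Epsilon — a synapomorphy uniting that clade.
Most parsimonious ingroup topology: ((Epsilon,((Alpha,Beta),Delta)),Gamma).
Alpha and Beta form a cherry on this tree, so they are sister taxa.

Beta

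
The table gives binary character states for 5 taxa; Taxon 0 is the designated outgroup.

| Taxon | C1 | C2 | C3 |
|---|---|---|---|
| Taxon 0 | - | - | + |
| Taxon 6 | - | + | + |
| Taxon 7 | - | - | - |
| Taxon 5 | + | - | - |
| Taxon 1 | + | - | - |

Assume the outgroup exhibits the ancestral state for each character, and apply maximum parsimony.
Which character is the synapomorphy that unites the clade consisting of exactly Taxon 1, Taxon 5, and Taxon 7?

Character polarity is set by the outgroup: the derived state is whichever differs from the outgroup's state, so for C3 the derived state is '-', and for the remaining characters it is '+'.
Only Taxon 1 and Taxon 5 show the derived state '+' for C1, supporting them as a clade.
C2: derived state '+' in Taxon 6 only — an autapomorphy, so it tells us nothing about relationships among taxa.
C3 (derived state '-') is shared by Taxon 1, Taxon 5, and Taxon 7 — a synapomorphy uniting that clade.
Most parsimonious ingroup topology: (Taxon 6,(Taxon 7,(Taxon 5,Taxon 1))).
The clade {Taxon 1, Taxon 5, Taxon 7} is supported by C3: its derived state '-' occurs in exactly those taxa and in no other taxon (including the outgroup).

C3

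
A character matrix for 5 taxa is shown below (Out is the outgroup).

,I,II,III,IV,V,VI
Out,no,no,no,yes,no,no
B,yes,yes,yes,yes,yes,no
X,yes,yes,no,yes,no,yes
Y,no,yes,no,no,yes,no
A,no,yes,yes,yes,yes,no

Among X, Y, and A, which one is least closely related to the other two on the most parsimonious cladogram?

X

Character polarity is set by the outgroup: the derived state is whichever differs from the outgroup's state, so for IV the derived state is 'no', and for the remaining characters it is 'yes'.
I groups B and X, which is incompatible with the clades supported by the remaining characters; treating it as convergent (homoplasy) costs fewer steps than any alternative tree.
All ingroup taxa share the derived state 'yes' for II; it defines the ingroup but does not resolve relationships within it.
III (derived state 'yes') is shared by A and B — a synapomorphy uniting that clade.
IV (derived state 'no') is unique to Y (autapomorphy; uninformative for grouping).
V: derived state 'yes' in A, B, and Y only — synapomorphy for {A, B, Y}.
VI (derived state 'yes') is unique to X (autapomorphy; uninformative for grouping).
Most parsimonious ingroup topology: (((B,A),Y),X).
Y and A share a more recent common ancestor with each other than either does with X, so X is the least closely related of the three.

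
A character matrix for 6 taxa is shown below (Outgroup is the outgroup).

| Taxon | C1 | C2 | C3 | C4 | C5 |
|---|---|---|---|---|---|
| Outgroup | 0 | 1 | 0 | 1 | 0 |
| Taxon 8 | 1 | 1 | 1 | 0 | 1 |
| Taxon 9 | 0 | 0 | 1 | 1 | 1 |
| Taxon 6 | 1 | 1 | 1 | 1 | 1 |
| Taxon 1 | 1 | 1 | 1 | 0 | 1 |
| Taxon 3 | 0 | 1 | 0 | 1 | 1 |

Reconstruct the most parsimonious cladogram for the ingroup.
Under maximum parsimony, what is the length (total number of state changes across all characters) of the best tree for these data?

5

Character polarity is set by the outgroup: the derived state is whichever differs from the outgroup's state, so for C2, C4 the derived state is '0', and for the remaining characters it is '1'.
C1 (derived state '1') is shared by Taxon 1, Taxon 6, and Taxon 8 — a synapomorphy uniting that clade.
C2: derived state '0' in Taxon 9 only — an autapomorphy, so it tells us nothing about relationships among taxa.
C3: derived state '1' in Taxon 1, Taxon 6, Taxon 8, and Taxon 9 only — synapomorphy for {Taxon 1, Taxon 6, Taxon 8, Taxon 9}.
C4 (derived state '0') is shared by Taxon 1 and Taxon 8 — a synapomorphy uniting that clade.
All ingroup taxa share the derived state '1' for C5; it defines the ingroup but does not resolve relationships within it.
Most parsimonious ingroup topology: ((((Taxon 8,Taxon 1),Taxon 6),Taxon 9),Taxon 3).
Changes per character on this tree: C1: 1; C2: 1; C3: 1; C4: 1; C5: 1.
Total = 5.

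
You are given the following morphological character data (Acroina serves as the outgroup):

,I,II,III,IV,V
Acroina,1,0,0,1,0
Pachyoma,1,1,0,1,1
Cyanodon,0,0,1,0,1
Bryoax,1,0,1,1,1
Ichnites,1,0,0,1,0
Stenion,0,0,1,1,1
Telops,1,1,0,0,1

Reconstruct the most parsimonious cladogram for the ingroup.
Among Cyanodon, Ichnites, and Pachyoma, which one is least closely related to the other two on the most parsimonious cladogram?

Ichnites

Character polarity is set by the outgroup: the derived state is whichever differs from the outgroup's state, so for I, IV the derived state is '0', and for the remaining characters it is '1'.
I: derived state '0' in Cyanodon and Stenion only — synapomorphy for {Cyanodon, Stenion}.
Only Pachyoma and Telops show the derived state '1' for II, supporting them as a clade.
III (derived state '1') is shared by Bryoax, Cyanodon, and Stenion — a synapomorphy uniting that clade.
IV groups Cyanodon and Telops, which is incompatible with the clades supported by the remaining characters; treating it as convergent (homoplasy) costs fewer steps than any alternative tree.
V: derived state '1' in Bryoax, Cyanodon, Pachyoma, Stenion, and Telops only — synapomorphy for {Bryoax, Cyanodon, Pachyoma, Stenion, Telops}.
Most parsimonious ingroup topology: (((Pachyoma,Telops),((Cyanodon,Stenion),Bryoax)),Ichnites).
Cyanodon and Pachyoma share a more recent common ancestor with each other than either does with Ichnites, so Ichnites is the least closely related of the three.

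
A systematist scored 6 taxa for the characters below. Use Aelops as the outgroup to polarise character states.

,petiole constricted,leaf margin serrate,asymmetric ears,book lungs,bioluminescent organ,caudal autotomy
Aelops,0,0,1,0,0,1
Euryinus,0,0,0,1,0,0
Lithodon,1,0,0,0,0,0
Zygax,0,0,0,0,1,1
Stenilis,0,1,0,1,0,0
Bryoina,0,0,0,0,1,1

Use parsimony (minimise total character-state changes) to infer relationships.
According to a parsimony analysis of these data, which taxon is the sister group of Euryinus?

Stenilis

Character polarity is set by the outgroup: the derived state is whichever differs from the outgroup's state, so for asymmetric ears, caudal autotomy the derived state is '0', and for the remaining characters it is '1'.
petiole constricted: derived state '1' in Lithodon only — an autapomorphy, so it tells us nothing about relationships among taxa.
leaf margin serrate: derived state '1' in Stenilis only — an autapomorphy, so it tells us nothing about relationships among taxa.
All ingroup taxa share the derived state '0' for asymmetric ears; it defines the ingroup but does not resolve relationships within it.
book lungs: derived state '1' in Euryinus and Stenilis only — synapomorphy for {Euryinus, Stenilis}.
Only Bryoina and Zygax show the derived state '1' for bioluminescent organ, supporting them as a clade.
caudal autotomy: derived state '0' in Euryinus, Lithodon, and Stenilis only — synapomorphy for {Euryinus, Lithodon, Stenilis}.
Most parsimonious ingroup topology: (((Euryinus,Stenilis),Lithodon),(Zygax,Bryoina)).
Euryinus and Stenilis form a cherry on this tree, so they are sister taxa.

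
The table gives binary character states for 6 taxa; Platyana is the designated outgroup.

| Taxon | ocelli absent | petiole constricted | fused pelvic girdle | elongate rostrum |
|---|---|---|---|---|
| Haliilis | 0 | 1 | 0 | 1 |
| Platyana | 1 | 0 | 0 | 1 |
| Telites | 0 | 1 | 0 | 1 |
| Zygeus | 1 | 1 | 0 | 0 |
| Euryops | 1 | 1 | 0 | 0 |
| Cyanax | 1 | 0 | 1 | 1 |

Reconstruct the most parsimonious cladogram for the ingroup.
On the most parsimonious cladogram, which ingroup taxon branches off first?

Character polarity is set by the outgroup: the derived state is whichever differs from the outgroup's state, so for ocelli absent, elongate rostrum the derived state is '0', and for the remaining characters it is '1'.
Only Haliilis and Telites show the derived state '0' for ocelli absent, supporting them as a clade.
petiole constricted: derived state '1' in Euryops, Haliilis, Telites, and Zygeus only — synapomorphy for {Euryops, Haliilis, Telites, Zygeus}.
fused pelvic girdle (derived state '1') is unique to Cyanax (autapomorphy; uninformative for grouping).
elongate rostrum: derived state '0' in Euryops and Zygeus only — synapomorphy for {Euryops, Zygeus}.
Most parsimonious ingroup topology: (((Zygeus,Euryops),(Haliilis,Telites)),Cyanax).
Cyanax is sister to the clade containing all other ingroup taxa, so it is the earliest-diverging (most basal) ingroup lineage.

Cyanax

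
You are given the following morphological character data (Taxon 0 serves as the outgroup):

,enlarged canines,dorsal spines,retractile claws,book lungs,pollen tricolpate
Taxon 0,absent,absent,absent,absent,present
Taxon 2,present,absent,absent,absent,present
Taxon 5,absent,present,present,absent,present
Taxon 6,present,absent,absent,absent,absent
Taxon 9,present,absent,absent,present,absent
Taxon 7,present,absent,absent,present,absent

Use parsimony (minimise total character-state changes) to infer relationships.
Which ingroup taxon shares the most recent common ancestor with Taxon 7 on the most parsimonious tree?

Character polarity is set by the outgroup: the derived state is whichever differs from the outgroup's state, so for pollen tricolpate the derived state is 'absent', and for the remaining characters it is 'present'.
enlarged canines (derived state 'present') is shared by Taxon 2, Taxon 6, Taxon 7, and Taxon 9 — a synapomorphy uniting that clade.
dorsal spines (derived state 'present') is unique to Taxon 5 (autapomorphy; uninformative for grouping).
retractile claws: derived state 'present' in Taxon 5 only — an autapomorphy, so it tells us nothing about relationships among taxa.
book lungs: derived state 'present' in Taxon 7 and Taxon 9 only — synapomorphy for {Taxon 7, Taxon 9}.
Only Taxon 6, Taxon 7, and Taxon 9 show the derived state 'absent' for pollen tricolpate, supporting them as a clade.
Most parsimonious ingroup topology: ((Taxon 2,(Taxon 6,(Taxon 9,Taxon 7))),Taxon 5).
Taxon 7 and Taxon 9 form a cherry on this tree, so they are sister taxa.

Taxon 9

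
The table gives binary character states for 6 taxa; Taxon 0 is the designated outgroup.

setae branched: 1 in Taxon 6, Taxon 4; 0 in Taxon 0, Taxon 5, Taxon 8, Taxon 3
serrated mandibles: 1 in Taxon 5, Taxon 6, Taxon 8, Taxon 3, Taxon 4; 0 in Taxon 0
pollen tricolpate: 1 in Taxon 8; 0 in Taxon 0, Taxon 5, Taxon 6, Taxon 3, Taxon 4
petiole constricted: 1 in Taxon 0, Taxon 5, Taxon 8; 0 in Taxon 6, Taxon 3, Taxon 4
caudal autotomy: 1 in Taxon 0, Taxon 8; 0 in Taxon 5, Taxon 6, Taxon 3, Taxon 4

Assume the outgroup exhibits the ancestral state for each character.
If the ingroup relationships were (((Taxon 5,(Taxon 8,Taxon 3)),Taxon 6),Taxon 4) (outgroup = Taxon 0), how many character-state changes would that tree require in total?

9

Map each character onto (((Taxon 5,(Taxon 8,Taxon 3)),Taxon 6),Taxon 4) (rooted by Taxon 0) and count the minimum state changes it requires (Fitch parsimony):
setae branched: 2; serrated mandibles: 1; pollen tricolpate: 1; petiole constricted: 3; caudal autotomy: 2.
Total tree length = 9.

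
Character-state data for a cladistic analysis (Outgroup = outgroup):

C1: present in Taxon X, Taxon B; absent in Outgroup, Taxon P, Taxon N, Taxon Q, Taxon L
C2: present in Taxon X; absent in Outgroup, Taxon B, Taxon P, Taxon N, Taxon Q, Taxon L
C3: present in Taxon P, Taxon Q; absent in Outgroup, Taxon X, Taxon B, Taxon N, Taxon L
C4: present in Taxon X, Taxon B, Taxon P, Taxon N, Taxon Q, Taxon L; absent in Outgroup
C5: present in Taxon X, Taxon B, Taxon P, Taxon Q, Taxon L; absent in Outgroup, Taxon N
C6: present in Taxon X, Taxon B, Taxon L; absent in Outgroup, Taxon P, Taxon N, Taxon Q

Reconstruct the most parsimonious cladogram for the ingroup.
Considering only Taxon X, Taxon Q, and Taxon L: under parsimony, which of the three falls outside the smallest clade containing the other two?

The outgroup has state 'absent' for every character, so 'present' is the derived state throughout.
C1: derived state 'present' in Taxon B and Taxon X only — synapomorphy for {Taxon B, Taxon X}.
C2 (derived state 'present') is unique to Taxon X (autapomorphy; uninformative for grouping).
C3 (derived state 'present') is shared by Taxon P and Taxon Q — a synapomorphy uniting that clade.
C4 (derived state 'present') is shared by all ingroup taxa — unites the whole ingroup.
C5 (derived state 'present') is shared by Taxon B, Taxon L, Taxon P, Taxon Q, and Taxon X — a synapomorphy uniting that clade.
Only Taxon B, Taxon L, and Taxon X show the derived state 'present' for C6, supporting them as a clade.
Most parsimonious ingroup topology: ((((Taxon X,Taxon B),Taxon L),(Taxon P,Taxon Q)),Taxon N).
Taxon X and Taxon L share a more recent common ancestor with each other than either does with Taxon Q, so Taxon Q is the least closely related of the three.

Taxon Q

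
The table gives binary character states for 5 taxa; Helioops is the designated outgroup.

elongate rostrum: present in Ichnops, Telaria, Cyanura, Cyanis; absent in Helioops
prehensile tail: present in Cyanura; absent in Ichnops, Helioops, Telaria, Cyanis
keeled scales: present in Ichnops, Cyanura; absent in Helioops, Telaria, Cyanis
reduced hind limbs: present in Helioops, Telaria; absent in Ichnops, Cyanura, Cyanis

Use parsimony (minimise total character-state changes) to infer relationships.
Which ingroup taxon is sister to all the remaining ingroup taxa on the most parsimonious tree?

Telaria

Character polarity is set by the outgroup: the derived state is whichever differs from the outgroup's state, so for reduced hind limbs the derived state is 'absent', and for the remaining characters it is 'present'.
elongate rostrum (derived state 'present') is shared by all ingroup taxa — unites the whole ingroup.
prehensile tail: derived state 'present' in Cyanura only — an autapomorphy, so it tells us nothing about relationships among taxa.
keeled scales: derived state 'present' in Cyanura and Ichnops only — synapomorphy for {Cyanura, Ichnops}.
Only Cyanis, Cyanura, and Ichnops show the derived state 'absent' for reduced hind limbs, supporting them as a clade.
Most parsimonious ingroup topology: (((Cyanura,Ichnops),Cyanis),Telaria).
Telaria is sister to the clade containing all other ingroup taxa, so it is the earliest-diverging (most basal) ingroup lineage.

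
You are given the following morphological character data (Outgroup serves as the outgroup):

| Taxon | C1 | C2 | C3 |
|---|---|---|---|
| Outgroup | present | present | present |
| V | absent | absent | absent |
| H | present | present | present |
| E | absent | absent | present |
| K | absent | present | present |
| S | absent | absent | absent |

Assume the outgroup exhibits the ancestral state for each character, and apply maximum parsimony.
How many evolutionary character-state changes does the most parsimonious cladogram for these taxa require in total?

3

The outgroup has state 'present' for every character, so 'absent' is the derived state throughout.
C1: derived state 'absent' in E, K, S, and V only — synapomorphy for {E, K, S, V}.
C2: derived state 'absent' in E, S, and V only — synapomorphy for {E, S, V}.
C3 (derived state 'absent') is shared by S and V — a synapomorphy uniting that clade.
Most parsimonious ingroup topology: ((((V,S),E),K),H).
Changes per character on this tree: C1: 1; C2: 1; C3: 1.
Total = 3.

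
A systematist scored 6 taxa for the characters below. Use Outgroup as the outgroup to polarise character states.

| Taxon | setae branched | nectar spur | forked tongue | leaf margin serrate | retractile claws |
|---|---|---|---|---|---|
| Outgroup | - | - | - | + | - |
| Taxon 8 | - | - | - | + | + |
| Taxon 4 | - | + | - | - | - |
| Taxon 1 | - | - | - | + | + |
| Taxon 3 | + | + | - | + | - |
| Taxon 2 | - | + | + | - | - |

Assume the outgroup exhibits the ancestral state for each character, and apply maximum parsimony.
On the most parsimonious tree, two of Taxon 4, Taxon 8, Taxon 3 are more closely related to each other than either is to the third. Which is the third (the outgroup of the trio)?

Taxon 8

Character polarity is set by the outgroup: the derived state is whichever differs from the outgroup's state, so for leaf margin serrate the derived state is '-', and for the remaining characters it is '+'.
setae branched (derived state '+') is unique to Taxon 3 (autapomorphy; uninformative for grouping).
Only Taxon 2, Taxon 3, and Taxon 4 show the derived state '+' for nectar spur, supporting them as a clade.
forked tongue: derived state '+' in Taxon 2 only — an autapomorphy, so it tells us nothing about relationships among taxa.
leaf margin serrate (derived state '-') is shared by Taxon 2 and Taxon 4 — a synapomorphy uniting that clade.
retractile claws (derived state '+') is shared by Taxon 1 and Taxon 8 — a synapomorphy uniting that clade.
Most parsimonious ingroup topology: (((Taxon 4,Taxon 2),Taxon 3),(Taxon 1,Taxon 8)).
Taxon 4 and Taxon 3 share a more recent common ancestor with each other than either does with Taxon 8, so Taxon 8 is the least closely related of the three.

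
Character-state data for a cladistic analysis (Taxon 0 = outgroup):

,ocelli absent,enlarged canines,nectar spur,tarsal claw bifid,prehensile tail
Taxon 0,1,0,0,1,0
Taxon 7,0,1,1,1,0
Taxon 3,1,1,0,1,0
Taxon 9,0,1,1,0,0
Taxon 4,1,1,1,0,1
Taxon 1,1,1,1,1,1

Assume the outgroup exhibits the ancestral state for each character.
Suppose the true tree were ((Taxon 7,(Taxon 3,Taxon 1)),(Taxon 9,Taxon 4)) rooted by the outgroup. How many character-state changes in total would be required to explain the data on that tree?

Map each character onto ((Taxon 7,(Taxon 3,Taxon 1)),(Taxon 9,Taxon 4)) (rooted by Taxon 0) and count the minimum state changes it requires (Fitch parsimony):
ocelli absent: 2; enlarged canines: 1; nectar spur: 2; tarsal claw bifid: 1; prehensile tail: 2.
Total tree length = 8.

8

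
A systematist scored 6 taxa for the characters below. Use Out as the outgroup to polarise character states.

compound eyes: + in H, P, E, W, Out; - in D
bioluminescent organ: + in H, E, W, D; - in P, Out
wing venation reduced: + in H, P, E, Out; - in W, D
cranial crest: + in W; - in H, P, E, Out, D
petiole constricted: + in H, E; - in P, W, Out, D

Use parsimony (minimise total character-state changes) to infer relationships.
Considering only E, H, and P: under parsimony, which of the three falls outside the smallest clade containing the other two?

Character polarity is set by the outgroup: the derived state is whichever differs from the outgroup's state, so for compound eyes, wing venation reduced the derived state is '-', and for the remaining characters it is '+'.
compound eyes (derived state '-') is unique to D (autapomorphy; uninformative for grouping).
Only D, E, H, and W show the derived state '+' for bioluminescent organ, supporting them as a clade.
Only D and W show the derived state '-' for wing venation reduced, supporting them as a clade.
cranial crest (derived state '+') is unique to W (autapomorphy; uninformative for grouping).
Only E and H show the derived state '+' for petiole constricted, supporting them as a clade.
Most parsimonious ingroup topology: (((H,E),(W,D)),P).
H and E share a more recent common ancestor with each other than either does with P, so P is the least closely related of the three.

P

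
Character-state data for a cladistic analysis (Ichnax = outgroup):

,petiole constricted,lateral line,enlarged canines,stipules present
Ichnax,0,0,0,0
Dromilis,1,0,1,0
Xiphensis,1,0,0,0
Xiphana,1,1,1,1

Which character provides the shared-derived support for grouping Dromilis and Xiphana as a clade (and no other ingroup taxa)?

The outgroup has state '0' for every character, so '1' is the derived state throughout.
petiole constricted (derived state '1') is shared by all ingroup taxa — unites the whole ingroup.
lateral line: derived state '1' in Xiphana only — an autapomorphy, so it tells us nothing about relationships among taxa.
enlarged canines: derived state '1' in Dromilis and Xiphana only — synapomorphy for {Dromilis, Xiphana}.
stipules present: derived state '1' in Xiphana only — an autapomorphy, so it tells us nothing about relationships among taxa.
Most parsimonious ingroup topology: ((Dromilis,Xiphana),Xiphensis).
The clade {Dromilis, Xiphana} is supported by enlarged canines: its derived state '1' occurs in exactly those taxa and in no other taxon (including the outgroup).

enlarged canines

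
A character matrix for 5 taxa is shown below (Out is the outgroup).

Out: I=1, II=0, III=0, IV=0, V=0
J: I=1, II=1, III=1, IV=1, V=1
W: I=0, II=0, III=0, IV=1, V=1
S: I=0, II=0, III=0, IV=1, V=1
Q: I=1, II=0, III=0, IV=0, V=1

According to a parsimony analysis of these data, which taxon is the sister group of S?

Character polarity is set by the outgroup: the derived state is whichever differs from the outgroup's state, so for I the derived state is '0', and for the remaining characters it is '1'.
I: derived state '0' in S and W only — synapomorphy for {S, W}.
II (derived state '1') is unique to J (autapomorphy; uninformative for grouping).
III: derived state '1' in J only — an autapomorphy, so it tells us nothing about relationships among taxa.
IV (derived state '1') is shared by J, S, and W — a synapomorphy uniting that clade.
V (derived state '1') is shared by all ingroup taxa — unites the whole ingroup.
Most parsimonious ingroup topology: ((J,(W,S)),Q).
S and W form a cherry on this tree, so they are sister taxa.

W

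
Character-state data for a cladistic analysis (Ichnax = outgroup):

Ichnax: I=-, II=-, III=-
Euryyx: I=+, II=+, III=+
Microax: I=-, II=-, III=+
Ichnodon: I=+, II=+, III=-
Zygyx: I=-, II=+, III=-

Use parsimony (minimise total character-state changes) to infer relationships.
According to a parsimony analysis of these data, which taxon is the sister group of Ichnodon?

The outgroup has state '-' for every character, so '+' is the derived state throughout.
I (derived state '+') is shared by Euryyx and Ichnodon — a synapomorphy uniting that clade.
II: derived state '+' in Euryyx, Ichnodon, and Zygyx only — synapomorphy for {Euryyx, Ichnodon, Zygyx}.
III groups Euryyx and Microax, which is incompatible with the clades supported by the remaining characters; treating it as convergent (homoplasy) costs fewer steps than any alternative tree.
Most parsimonious ingroup topology: (((Euryyx,Ichnodon),Zygyx),Microax).
Ichnodon and Euryyx form a cherry on this tree, so they are sister taxa.

Euryyx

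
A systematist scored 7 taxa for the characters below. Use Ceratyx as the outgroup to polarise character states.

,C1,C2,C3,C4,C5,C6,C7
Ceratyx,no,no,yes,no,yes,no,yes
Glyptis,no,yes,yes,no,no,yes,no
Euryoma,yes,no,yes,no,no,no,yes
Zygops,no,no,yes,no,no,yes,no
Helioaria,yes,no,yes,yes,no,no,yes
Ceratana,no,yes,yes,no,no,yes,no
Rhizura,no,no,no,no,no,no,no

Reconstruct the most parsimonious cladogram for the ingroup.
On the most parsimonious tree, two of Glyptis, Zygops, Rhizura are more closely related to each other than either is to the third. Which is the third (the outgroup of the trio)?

Rhizura

Character polarity is set by the outgroup: the derived state is whichever differs from the outgroup's state, so for C3, C5, C7 the derived state is 'no', and for the remaining characters it is 'yes'.
C1: derived state 'yes' in Euryoma and Helioaria only — synapomorphy for {Euryoma, Helioaria}.
C2: derived state 'yes' in Ceratana and Glyptis only — synapomorphy for {Ceratana, Glyptis}.
C3 (derived state 'no') is unique to Rhizura (autapomorphy; uninformative for grouping).
C4: derived state 'yes' in Helioaria only — an autapomorphy, so it tells us nothing about relationships among taxa.
All ingroup taxa share the derived state 'no' for C5; it defines the ingroup but does not resolve relationships within it.
C6: derived state 'yes' in Ceratana, Glyptis, and Zygops only — synapomorphy for {Ceratana, Glyptis, Zygops}.
C7 (derived state 'no') is shared by Ceratana, Glyptis, Rhizura, and Zygops — a synapomorphy uniting that clade.
Most parsimonious ingroup topology: ((((Glyptis,Ceratana),Zygops),Rhizura),(Euryoma,Helioaria)).
Glyptis and Zygops share a more recent common ancestor with each other than either does with Rhizura, so Rhizura is the least closely related of the three.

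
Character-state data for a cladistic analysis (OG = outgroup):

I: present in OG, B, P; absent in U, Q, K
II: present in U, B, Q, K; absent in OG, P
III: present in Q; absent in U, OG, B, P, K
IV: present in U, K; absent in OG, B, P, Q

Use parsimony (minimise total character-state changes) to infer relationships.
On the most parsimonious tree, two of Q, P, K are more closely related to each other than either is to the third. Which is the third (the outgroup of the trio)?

P

Character polarity is set by the outgroup: the derived state is whichever differs from the outgroup's state, so for I the derived state is 'absent', and for the remaining characters it is 'present'.
I: derived state 'absent' in K, Q, and U only — synapomorphy for {K, Q, U}.
Only B, K, Q, and U show the derived state 'present' for II, supporting them as a clade.
III (derived state 'present') is unique to Q (autapomorphy; uninformative for grouping).
IV: derived state 'present' in K and U only — synapomorphy for {K, U}.
Most parsimonious ingroup topology: (P,(((U,K),Q),B)).
Q and K share a more recent common ancestor with each other than either does with P, so P is the least closely related of the three.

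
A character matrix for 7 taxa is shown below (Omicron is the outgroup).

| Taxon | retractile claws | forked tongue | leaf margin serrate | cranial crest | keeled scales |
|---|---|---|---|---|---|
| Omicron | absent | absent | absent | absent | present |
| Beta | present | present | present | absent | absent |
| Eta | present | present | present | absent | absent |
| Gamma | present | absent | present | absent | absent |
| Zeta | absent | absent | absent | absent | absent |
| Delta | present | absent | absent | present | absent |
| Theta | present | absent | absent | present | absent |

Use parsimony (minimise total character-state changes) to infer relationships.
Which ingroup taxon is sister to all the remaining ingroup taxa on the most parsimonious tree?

Character polarity is set by the outgroup: the derived state is whichever differs from the outgroup's state, so for keeled scales the derived state is 'absent', and for the remaining characters it is 'present'.
Only Beta, Delta, Eta, Gamma, and Theta show the derived state 'present' for retractile claws, supporting them as a clade.
forked tongue: derived state 'present' in Beta and Eta only — synapomorphy for {Beta, Eta}.
Only Beta, Eta, and Gamma show the derived state 'present' for leaf margin serrate, supporting them as a clade.
cranial crest (derived state 'present') is shared by Delta and Theta — a synapomorphy uniting that clade.
keeled scales (derived state 'absent') is shared by all ingroup taxa — unites the whole ingroup.
Most parsimonious ingroup topology: ((((Beta,Eta),Gamma),(Delta,Theta)),Zeta).
Zeta is sister to the clade containing all other ingroup taxa, so it is the earliest-diverging (most basal) ingroup lineage.

Zeta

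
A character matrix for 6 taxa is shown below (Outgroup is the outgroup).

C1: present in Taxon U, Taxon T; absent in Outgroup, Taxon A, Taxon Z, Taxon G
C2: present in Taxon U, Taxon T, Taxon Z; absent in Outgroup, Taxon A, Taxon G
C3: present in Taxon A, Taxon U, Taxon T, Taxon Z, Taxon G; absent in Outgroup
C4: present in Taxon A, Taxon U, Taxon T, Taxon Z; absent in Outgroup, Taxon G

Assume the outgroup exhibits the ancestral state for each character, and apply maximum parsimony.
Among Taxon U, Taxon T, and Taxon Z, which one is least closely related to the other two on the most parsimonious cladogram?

Taxon Z

The outgroup has state 'absent' for every character, so 'present' is the derived state throughout.
Only Taxon T and Taxon U show the derived state 'present' for C1, supporting them as a clade.
C2 (derived state 'present') is shared by Taxon T, Taxon U, and Taxon Z — a synapomorphy uniting that clade.
All ingroup taxa share the derived state 'present' for C3; it defines the ingroup but does not resolve relationships within it.
C4 (derived state 'present') is shared by Taxon A, Taxon T, Taxon U, and Taxon Z — a synapomorphy uniting that clade.
Most parsimonious ingroup topology: ((Taxon A,((Taxon U,Taxon T),Taxon Z)),Taxon G).
Taxon T and Taxon U share a more recent common ancestor with each other than either does with Taxon Z, so Taxon Z is the least closely related of the three.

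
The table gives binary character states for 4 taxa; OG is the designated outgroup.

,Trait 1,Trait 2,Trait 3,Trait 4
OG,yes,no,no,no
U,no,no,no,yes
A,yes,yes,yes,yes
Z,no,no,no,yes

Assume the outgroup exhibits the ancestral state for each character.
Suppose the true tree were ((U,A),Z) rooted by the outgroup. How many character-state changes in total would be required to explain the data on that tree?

Map each character onto ((U,A),Z) (rooted by OG) and count the minimum state changes it requires (Fitch parsimony):
Trait 1: 2; Trait 2: 1; Trait 3: 1; Trait 4: 1.
Total tree length = 5.

5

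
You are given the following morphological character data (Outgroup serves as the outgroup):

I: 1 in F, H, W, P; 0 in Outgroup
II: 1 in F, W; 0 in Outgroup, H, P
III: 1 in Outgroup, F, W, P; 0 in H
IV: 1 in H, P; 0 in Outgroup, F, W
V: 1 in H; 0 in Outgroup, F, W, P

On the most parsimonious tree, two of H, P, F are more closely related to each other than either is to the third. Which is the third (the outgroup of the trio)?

F

Character polarity is set by the outgroup: the derived state is whichever differs from the outgroup's state, so for III the derived state is '0', and for the remaining characters it is '1'.
All ingroup taxa share the derived state '1' for I; it defines the ingroup but does not resolve relationships within it.
Only F and W show the derived state '1' for II, supporting them as a clade.
III: derived state '0' in H only — an autapomorphy, so it tells us nothing about relationships among taxa.
IV: derived state '1' in H and P only — synapomorphy for {H, P}.
V (derived state '1') is unique to H (autapomorphy; uninformative for grouping).
Most parsimonious ingroup topology: ((P,H),(F,W)).
H and P share a more recent common ancestor with each other than either does with F, so F is the least closely related of the three.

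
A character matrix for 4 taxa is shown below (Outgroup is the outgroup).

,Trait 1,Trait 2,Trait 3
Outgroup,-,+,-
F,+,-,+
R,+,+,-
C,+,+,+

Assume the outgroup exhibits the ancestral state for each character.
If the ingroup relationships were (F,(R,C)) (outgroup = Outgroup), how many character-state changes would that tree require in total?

Map each character onto (F,(R,C)) (rooted by Outgroup) and count the minimum state changes it requires (Fitch parsimony):
Trait 1: 1; Trait 2: 1; Trait 3: 2.
Total tree length = 4.

4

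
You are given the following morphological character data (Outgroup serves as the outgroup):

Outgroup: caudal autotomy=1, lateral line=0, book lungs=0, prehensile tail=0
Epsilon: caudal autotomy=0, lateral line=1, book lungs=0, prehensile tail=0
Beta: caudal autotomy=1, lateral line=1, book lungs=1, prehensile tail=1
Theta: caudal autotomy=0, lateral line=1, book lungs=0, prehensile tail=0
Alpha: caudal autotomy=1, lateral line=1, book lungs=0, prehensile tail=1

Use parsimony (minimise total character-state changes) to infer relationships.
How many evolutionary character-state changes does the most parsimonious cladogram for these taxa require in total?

4

Character polarity is set by the outgroup: the derived state is whichever differs from the outgroup's state, so for caudal autotomy the derived state is '0', and for the remaining characters it is '1'.
Only Epsilon and Theta show the derived state '0' for caudal autotomy, supporting them as a clade.
lateral line (derived state '1') is shared by all ingroup taxa — unites the whole ingroup.
book lungs: derived state '1' in Beta only — an autapomorphy, so it tells us nothing about relationships among taxa.
prehensile tail (derived state '1') is shared by Alpha and Beta — a synapomorphy uniting that clade.
Most parsimonious ingroup topology: ((Epsilon,Theta),(Beta,Alpha)).
Changes per character on this tree: caudal autotomy: 1; lateral line: 1; book lungs: 1; prehensile tail: 1.
Total = 4.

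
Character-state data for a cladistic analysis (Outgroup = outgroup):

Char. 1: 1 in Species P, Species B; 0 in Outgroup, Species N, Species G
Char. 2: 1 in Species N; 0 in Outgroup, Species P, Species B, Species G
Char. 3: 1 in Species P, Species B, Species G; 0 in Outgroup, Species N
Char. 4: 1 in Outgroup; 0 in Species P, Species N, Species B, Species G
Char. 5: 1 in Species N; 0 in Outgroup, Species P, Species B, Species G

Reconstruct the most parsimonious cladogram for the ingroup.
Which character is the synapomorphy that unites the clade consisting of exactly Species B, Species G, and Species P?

Char. 3

Character polarity is set by the outgroup: the derived state is whichever differs from the outgroup's state, so for Char. 4 the derived state is '0', and for the remaining characters it is '1'.
Char. 1 (derived state '1') is shared by Species B and Species P — a synapomorphy uniting that clade.
Char. 2 (derived state '1') is unique to Species N (autapomorphy; uninformative for grouping).
Only Species B, Species G, and Species P show the derived state '1' for Char. 3, supporting them as a clade.
Char. 4 (derived state '0') is shared by all ingroup taxa — unites the whole ingroup.
Char. 5: derived state '1' in Species N only — an autapomorphy, so it tells us nothing about relationships among taxa.
Most parsimonious ingroup topology: (((Species P,Species B),Species G),Species N).
The clade {Species B, Species G, Species P} is supported by Char. 3: its derived state '1' occurs in exactly those taxa and in no other taxon (including the outgroup).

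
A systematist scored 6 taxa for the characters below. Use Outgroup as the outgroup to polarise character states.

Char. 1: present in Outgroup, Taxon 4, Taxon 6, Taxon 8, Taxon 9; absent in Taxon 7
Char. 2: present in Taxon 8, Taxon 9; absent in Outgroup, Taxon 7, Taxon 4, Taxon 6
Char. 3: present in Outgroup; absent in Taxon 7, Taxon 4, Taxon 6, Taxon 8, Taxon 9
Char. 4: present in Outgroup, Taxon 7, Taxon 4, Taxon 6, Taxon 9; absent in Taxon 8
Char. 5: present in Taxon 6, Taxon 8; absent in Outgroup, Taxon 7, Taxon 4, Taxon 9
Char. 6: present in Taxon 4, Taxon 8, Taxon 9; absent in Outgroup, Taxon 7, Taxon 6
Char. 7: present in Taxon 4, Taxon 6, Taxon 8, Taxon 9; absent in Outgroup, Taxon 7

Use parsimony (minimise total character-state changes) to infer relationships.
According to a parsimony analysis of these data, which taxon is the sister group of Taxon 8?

Character polarity is set by the outgroup: the derived state is whichever differs from the outgroup's state, so for Char. 1, Char. 3, Char. 4 the derived state is 'absent', and for the remaining characters it is 'present'.
Char. 1: derived state 'absent' in Taxon 7 only — an autapomorphy, so it tells us nothing about relationships among taxa.
Only Taxon 8 and Taxon 9 show the derived state 'present' for Char. 2, supporting them as a clade.
Char. 3 (derived state 'absent') is shared by all ingroup taxa — unites the whole ingroup.
Char. 4: derived state 'absent' in Taxon 8 only — an autapomorphy, so it tells us nothing about relationships among taxa.
Char. 5 groups Taxon 6 and Taxon 8, which is incompatible with the clades supported by the remaining characters; treating it as convergent (homoplasy) costs fewer steps than any alternative tree.
Only Taxon 4, Taxon 8, and Taxon 9 show the derived state 'present' for Char. 6, supporting them as a clade.
Only Taxon 4, Taxon 6, Taxon 8, and Taxon 9 show the derived state 'present' for Char. 7, supporting them as a clade.
Most parsimonious ingroup topology: (Taxon 7,((Taxon 4,(Taxon 8,Taxon 9)),Taxon 6)).
Taxon 8 and Taxon 9 form a cherry on this tree, so they are sister taxa.

Taxon 9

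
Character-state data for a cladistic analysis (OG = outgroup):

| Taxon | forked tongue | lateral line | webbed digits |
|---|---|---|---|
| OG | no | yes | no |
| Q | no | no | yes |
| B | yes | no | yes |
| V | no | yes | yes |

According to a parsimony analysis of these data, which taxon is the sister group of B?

Q

Character polarity is set by the outgroup: the derived state is whichever differs from the outgroup's state, so for lateral line the derived state is 'no', and for the remaining characters it is 'yes'.
forked tongue (derived state 'yes') is unique to B (autapomorphy; uninformative for grouping).
lateral line (derived state 'no') is shared by B and Q — a synapomorphy uniting that clade.
All ingroup taxa share the derived state 'yes' for webbed digits; it defines the ingroup but does not resolve relationships within it.
Most parsimonious ingroup topology: ((Q,B),V).
B and Q form a cherry on this tree, so they are sister taxa.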